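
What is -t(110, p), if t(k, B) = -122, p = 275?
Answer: 122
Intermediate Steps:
-t(110, p) = -1*(-122) = 122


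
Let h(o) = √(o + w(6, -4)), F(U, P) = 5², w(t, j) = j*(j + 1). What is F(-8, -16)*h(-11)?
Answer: 25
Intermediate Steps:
w(t, j) = j*(1 + j)
F(U, P) = 25
h(o) = √(12 + o) (h(o) = √(o - 4*(1 - 4)) = √(o - 4*(-3)) = √(o + 12) = √(12 + o))
F(-8, -16)*h(-11) = 25*√(12 - 11) = 25*√1 = 25*1 = 25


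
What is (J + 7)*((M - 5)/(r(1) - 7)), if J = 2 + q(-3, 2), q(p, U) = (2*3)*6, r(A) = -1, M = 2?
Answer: 135/8 ≈ 16.875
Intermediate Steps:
q(p, U) = 36 (q(p, U) = 6*6 = 36)
J = 38 (J = 2 + 36 = 38)
(J + 7)*((M - 5)/(r(1) - 7)) = (38 + 7)*((2 - 5)/(-1 - 7)) = 45*(-3/(-8)) = 45*(-3*(-1/8)) = 45*(3/8) = 135/8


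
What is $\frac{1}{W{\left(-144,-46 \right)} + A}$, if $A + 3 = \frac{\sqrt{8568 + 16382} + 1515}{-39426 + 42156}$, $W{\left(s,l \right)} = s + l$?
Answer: $- \frac{8195850}{1577250661} - \frac{78 \sqrt{998}}{1577250661} \approx -0.0051979$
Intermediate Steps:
$W{\left(s,l \right)} = l + s$
$A = - \frac{445}{182} + \frac{\sqrt{998}}{546}$ ($A = -3 + \frac{\sqrt{8568 + 16382} + 1515}{-39426 + 42156} = -3 + \frac{\sqrt{24950} + 1515}{2730} = -3 + \left(5 \sqrt{998} + 1515\right) \frac{1}{2730} = -3 + \left(1515 + 5 \sqrt{998}\right) \frac{1}{2730} = -3 + \left(\frac{101}{182} + \frac{\sqrt{998}}{546}\right) = - \frac{445}{182} + \frac{\sqrt{998}}{546} \approx -2.3872$)
$\frac{1}{W{\left(-144,-46 \right)} + A} = \frac{1}{\left(-46 - 144\right) - \left(\frac{445}{182} - \frac{\sqrt{998}}{546}\right)} = \frac{1}{-190 - \left(\frac{445}{182} - \frac{\sqrt{998}}{546}\right)} = \frac{1}{- \frac{35025}{182} + \frac{\sqrt{998}}{546}}$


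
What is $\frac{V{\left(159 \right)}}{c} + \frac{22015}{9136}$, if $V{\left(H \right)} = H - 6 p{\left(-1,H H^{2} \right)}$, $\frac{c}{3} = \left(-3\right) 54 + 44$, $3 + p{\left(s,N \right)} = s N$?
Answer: $- \frac{36722757971}{539024} \approx -68128.0$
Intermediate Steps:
$p{\left(s,N \right)} = -3 + N s$ ($p{\left(s,N \right)} = -3 + s N = -3 + N s$)
$c = -354$ ($c = 3 \left(\left(-3\right) 54 + 44\right) = 3 \left(-162 + 44\right) = 3 \left(-118\right) = -354$)
$V{\left(H \right)} = 18 + H + 6 H^{3}$ ($V{\left(H \right)} = H - 6 \left(-3 + H H^{2} \left(-1\right)\right) = H - 6 \left(-3 + H^{3} \left(-1\right)\right) = H - 6 \left(-3 - H^{3}\right) = H + \left(18 + 6 H^{3}\right) = 18 + H + 6 H^{3}$)
$\frac{V{\left(159 \right)}}{c} + \frac{22015}{9136} = \frac{18 + 159 + 6 \cdot 159^{3}}{-354} + \frac{22015}{9136} = \left(18 + 159 + 6 \cdot 4019679\right) \left(- \frac{1}{354}\right) + 22015 \cdot \frac{1}{9136} = \left(18 + 159 + 24118074\right) \left(- \frac{1}{354}\right) + \frac{22015}{9136} = 24118251 \left(- \frac{1}{354}\right) + \frac{22015}{9136} = - \frac{8039417}{118} + \frac{22015}{9136} = - \frac{36722757971}{539024}$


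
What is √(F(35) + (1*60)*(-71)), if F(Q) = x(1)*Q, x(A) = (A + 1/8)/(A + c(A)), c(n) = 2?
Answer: 15*I*√302/4 ≈ 65.168*I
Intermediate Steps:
x(A) = (⅛ + A)/(2 + A) (x(A) = (A + 1/8)/(A + 2) = (A + ⅛)/(2 + A) = (⅛ + A)/(2 + A))
F(Q) = 3*Q/8 (F(Q) = ((⅛ + 1)/(2 + 1))*Q = ((9/8)/3)*Q = ((⅓)*(9/8))*Q = 3*Q/8)
√(F(35) + (1*60)*(-71)) = √((3/8)*35 + (1*60)*(-71)) = √(105/8 + 60*(-71)) = √(105/8 - 4260) = √(-33975/8) = 15*I*√302/4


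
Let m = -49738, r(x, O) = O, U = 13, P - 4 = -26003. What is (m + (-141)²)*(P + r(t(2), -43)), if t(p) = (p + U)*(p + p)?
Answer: 777535994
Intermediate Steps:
P = -25999 (P = 4 - 26003 = -25999)
t(p) = 2*p*(13 + p) (t(p) = (p + 13)*(p + p) = (13 + p)*(2*p) = 2*p*(13 + p))
(m + (-141)²)*(P + r(t(2), -43)) = (-49738 + (-141)²)*(-25999 - 43) = (-49738 + 19881)*(-26042) = -29857*(-26042) = 777535994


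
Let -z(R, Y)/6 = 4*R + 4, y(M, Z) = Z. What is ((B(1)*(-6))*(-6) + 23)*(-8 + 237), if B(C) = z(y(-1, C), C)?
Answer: -390445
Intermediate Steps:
z(R, Y) = -24 - 24*R (z(R, Y) = -6*(4*R + 4) = -6*(4 + 4*R) = -24 - 24*R)
B(C) = -24 - 24*C
((B(1)*(-6))*(-6) + 23)*(-8 + 237) = (((-24 - 24*1)*(-6))*(-6) + 23)*(-8 + 237) = (((-24 - 24)*(-6))*(-6) + 23)*229 = (-48*(-6)*(-6) + 23)*229 = (288*(-6) + 23)*229 = (-1728 + 23)*229 = -1705*229 = -390445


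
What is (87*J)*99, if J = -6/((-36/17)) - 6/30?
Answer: 226809/10 ≈ 22681.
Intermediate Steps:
J = 79/30 (J = -6/((-36*1/17)) - 6*1/30 = -6/(-36/17) - ⅕ = -6*(-17/36) - ⅕ = 17/6 - ⅕ = 79/30 ≈ 2.6333)
(87*J)*99 = (87*(79/30))*99 = (2291/10)*99 = 226809/10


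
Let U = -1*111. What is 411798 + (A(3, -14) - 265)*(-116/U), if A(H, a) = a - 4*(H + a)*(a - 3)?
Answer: 45590446/111 ≈ 4.1072e+5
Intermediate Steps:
A(H, a) = a - 4*(-3 + a)*(H + a) (A(H, a) = a - 4*(H + a)*(-3 + a) = a - 4*(-3 + a)*(H + a))
U = -111
411798 + (A(3, -14) - 265)*(-116/U) = 411798 + ((-4*(-14)**2 + 12*3 + 13*(-14) - 4*3*(-14)) - 265)*(-116/(-111)) = 411798 + ((-4*196 + 36 - 182 + 168) - 265)*(-116*(-1/111)) = 411798 + ((-784 + 36 - 182 + 168) - 265)*(116/111) = 411798 + (-762 - 265)*(116/111) = 411798 - 1027*116/111 = 411798 - 119132/111 = 45590446/111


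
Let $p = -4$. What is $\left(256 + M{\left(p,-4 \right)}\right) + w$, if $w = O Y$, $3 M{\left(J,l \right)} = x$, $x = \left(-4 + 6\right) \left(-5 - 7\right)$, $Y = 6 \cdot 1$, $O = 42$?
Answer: $500$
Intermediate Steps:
$Y = 6$
$x = -24$ ($x = 2 \left(-12\right) = -24$)
$M{\left(J,l \right)} = -8$ ($M{\left(J,l \right)} = \frac{1}{3} \left(-24\right) = -8$)
$w = 252$ ($w = 42 \cdot 6 = 252$)
$\left(256 + M{\left(p,-4 \right)}\right) + w = \left(256 - 8\right) + 252 = 248 + 252 = 500$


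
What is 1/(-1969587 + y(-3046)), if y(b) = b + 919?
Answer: -1/1971714 ≈ -5.0717e-7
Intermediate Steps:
y(b) = 919 + b
1/(-1969587 + y(-3046)) = 1/(-1969587 + (919 - 3046)) = 1/(-1969587 - 2127) = 1/(-1971714) = -1/1971714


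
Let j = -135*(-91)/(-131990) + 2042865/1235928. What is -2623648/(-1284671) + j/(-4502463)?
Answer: 21411512040569932582139/10484162986323270996584 ≈ 2.0423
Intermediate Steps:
j = 8481812529/5437671224 (j = 12285*(-1/131990) + 2042865*(1/1235928) = -2457/26398 + 680955/411976 = 8481812529/5437671224 ≈ 1.5598)
-2623648/(-1284671) + j/(-4502463) = -2623648/(-1284671) + (8481812529/5437671224)/(-4502463) = -2623648*(-1/1284671) + (8481812529/5437671224)*(-1/4502463) = 2623648/1284671 - 2827270843/8160971164074904 = 21411512040569932582139/10484162986323270996584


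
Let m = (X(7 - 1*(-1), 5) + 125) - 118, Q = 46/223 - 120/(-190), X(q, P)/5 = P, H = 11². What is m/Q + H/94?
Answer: 6587223/166850 ≈ 39.480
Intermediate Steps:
H = 121
X(q, P) = 5*P
Q = 3550/4237 (Q = 46*(1/223) - 120*(-1/190) = 46/223 + 12/19 = 3550/4237 ≈ 0.83786)
m = 32 (m = (5*5 + 125) - 118 = (25 + 125) - 118 = 150 - 118 = 32)
m/Q + H/94 = 32/(3550/4237) + 121/94 = 32*(4237/3550) + 121*(1/94) = 67792/1775 + 121/94 = 6587223/166850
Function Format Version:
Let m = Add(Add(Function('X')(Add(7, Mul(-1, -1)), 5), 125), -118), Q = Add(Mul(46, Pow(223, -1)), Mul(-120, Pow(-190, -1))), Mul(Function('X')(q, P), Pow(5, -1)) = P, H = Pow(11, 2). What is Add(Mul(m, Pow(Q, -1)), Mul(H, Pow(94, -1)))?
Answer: Rational(6587223, 166850) ≈ 39.480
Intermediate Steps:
H = 121
Function('X')(q, P) = Mul(5, P)
Q = Rational(3550, 4237) (Q = Add(Mul(46, Rational(1, 223)), Mul(-120, Rational(-1, 190))) = Add(Rational(46, 223), Rational(12, 19)) = Rational(3550, 4237) ≈ 0.83786)
m = 32 (m = Add(Add(Mul(5, 5), 125), -118) = Add(Add(25, 125), -118) = Add(150, -118) = 32)
Add(Mul(m, Pow(Q, -1)), Mul(H, Pow(94, -1))) = Add(Mul(32, Pow(Rational(3550, 4237), -1)), Mul(121, Pow(94, -1))) = Add(Mul(32, Rational(4237, 3550)), Mul(121, Rational(1, 94))) = Add(Rational(67792, 1775), Rational(121, 94)) = Rational(6587223, 166850)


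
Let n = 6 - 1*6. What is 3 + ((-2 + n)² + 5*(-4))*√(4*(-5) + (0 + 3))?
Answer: 3 - 16*I*√17 ≈ 3.0 - 65.97*I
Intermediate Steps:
n = 0 (n = 6 - 6 = 0)
3 + ((-2 + n)² + 5*(-4))*√(4*(-5) + (0 + 3)) = 3 + ((-2 + 0)² + 5*(-4))*√(4*(-5) + (0 + 3)) = 3 + ((-2)² - 20)*√(-20 + 3) = 3 + (4 - 20)*√(-17) = 3 - 16*I*√17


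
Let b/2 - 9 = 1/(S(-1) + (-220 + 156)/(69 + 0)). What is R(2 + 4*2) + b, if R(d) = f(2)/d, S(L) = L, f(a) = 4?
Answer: 11546/665 ≈ 17.362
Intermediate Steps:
b = 2256/133 (b = 18 + 2/(-1 + (-220 + 156)/(69 + 0)) = 18 + 2/(-1 - 64/69) = 18 + 2/(-133/69) = 18 + 2*(-69/133) = 18 - 138/133 = 2256/133 ≈ 16.962)
R(d) = 4/d
R(2 + 4*2) + b = 4/(2 + 4*2) + 2256/133 = 4/(2 + 8) + 2256/133 = 4/10 + 2256/133 = 4*(⅒) + 2256/133 = ⅖ + 2256/133 = 11546/665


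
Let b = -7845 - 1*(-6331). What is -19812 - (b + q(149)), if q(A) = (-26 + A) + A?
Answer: -18570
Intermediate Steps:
b = -1514 (b = -7845 + 6331 = -1514)
q(A) = -26 + 2*A
-19812 - (b + q(149)) = -19812 - (-1514 + (-26 + 2*149)) = -19812 - (-1514 + (-26 + 298)) = -19812 - (-1514 + 272) = -19812 - 1*(-1242) = -19812 + 1242 = -18570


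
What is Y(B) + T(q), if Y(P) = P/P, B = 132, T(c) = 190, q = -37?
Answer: 191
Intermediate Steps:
Y(P) = 1
Y(B) + T(q) = 1 + 190 = 191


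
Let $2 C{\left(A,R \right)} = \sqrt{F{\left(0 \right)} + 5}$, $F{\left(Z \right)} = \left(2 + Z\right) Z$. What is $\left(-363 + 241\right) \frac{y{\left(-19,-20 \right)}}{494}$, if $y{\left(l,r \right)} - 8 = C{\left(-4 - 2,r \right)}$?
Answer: $- \frac{488}{247} - \frac{61 \sqrt{5}}{494} \approx -2.2518$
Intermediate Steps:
$F{\left(Z \right)} = Z \left(2 + Z\right)$
$C{\left(A,R \right)} = \frac{\sqrt{5}}{2}$ ($C{\left(A,R \right)} = \frac{\sqrt{0 \left(2 + 0\right) + 5}}{2} = \frac{\sqrt{0 \cdot 2 + 5}}{2} = \frac{\sqrt{0 + 5}}{2} = \frac{\sqrt{5}}{2}$)
$y{\left(l,r \right)} = 8 + \frac{\sqrt{5}}{2}$
$\left(-363 + 241\right) \frac{y{\left(-19,-20 \right)}}{494} = \left(-363 + 241\right) \frac{8 + \frac{\sqrt{5}}{2}}{494} = - 122 \left(8 + \frac{\sqrt{5}}{2}\right) \frac{1}{494} = - 122 \left(\frac{4}{247} + \frac{\sqrt{5}}{988}\right) = - \frac{488}{247} - \frac{61 \sqrt{5}}{494}$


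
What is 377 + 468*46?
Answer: 21905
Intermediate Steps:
377 + 468*46 = 377 + 21528 = 21905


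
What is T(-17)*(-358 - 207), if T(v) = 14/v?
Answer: 7910/17 ≈ 465.29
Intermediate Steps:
T(-17)*(-358 - 207) = (14/(-17))*(-358 - 207) = (14*(-1/17))*(-565) = -14/17*(-565) = 7910/17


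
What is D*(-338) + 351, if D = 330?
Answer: -111189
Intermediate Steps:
D*(-338) + 351 = 330*(-338) + 351 = -111540 + 351 = -111189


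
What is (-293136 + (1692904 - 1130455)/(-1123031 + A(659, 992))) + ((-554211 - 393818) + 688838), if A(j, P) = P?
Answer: -206577665734/374013 ≈ -5.5233e+5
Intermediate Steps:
(-293136 + (1692904 - 1130455)/(-1123031 + A(659, 992))) + ((-554211 - 393818) + 688838) = (-293136 + (1692904 - 1130455)/(-1123031 + 992)) + ((-554211 - 393818) + 688838) = (-293136 + 562449/(-1122039)) + (-948029 + 688838) = (-293136 + 562449*(-1/1122039)) - 259191 = (-293136 - 187483/374013) - 259191 = -109636862251/374013 - 259191 = -206577665734/374013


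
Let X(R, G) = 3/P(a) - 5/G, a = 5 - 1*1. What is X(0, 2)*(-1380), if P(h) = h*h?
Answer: 12765/4 ≈ 3191.3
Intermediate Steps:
a = 4 (a = 5 - 1 = 4)
P(h) = h²
X(R, G) = 3/16 - 5/G (X(R, G) = 3/(4²) - 5/G = 3/16 - 5/G)
X(0, 2)*(-1380) = (3/16 - 5/2)*(-1380) = -37/16*(-1380) = 12765/4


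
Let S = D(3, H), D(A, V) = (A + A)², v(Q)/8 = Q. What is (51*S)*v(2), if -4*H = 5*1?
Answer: 29376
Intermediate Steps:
H = -5/4 ≈ -1.2500
v(Q) = 8*Q
D(A, V) = 4*A² (D(A, V) = (2*A)² = 4*A²)
S = 36 (S = 4*3² = 4*9 = 36)
(51*S)*v(2) = (51*36)*(8*2) = 1836*16 = 29376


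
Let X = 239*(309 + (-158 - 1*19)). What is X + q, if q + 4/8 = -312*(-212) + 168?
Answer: 195719/2 ≈ 97860.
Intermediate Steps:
X = 31548 (X = 239*(309 + (-158 - 19)) = 239*(309 - 177) = 239*132 = 31548)
q = 132623/2 (q = -½ + (-312*(-212) + 168) = -½ + (66144 + 168) = -½ + 66312 = 132623/2 ≈ 66312.)
X + q = 31548 + 132623/2 = 195719/2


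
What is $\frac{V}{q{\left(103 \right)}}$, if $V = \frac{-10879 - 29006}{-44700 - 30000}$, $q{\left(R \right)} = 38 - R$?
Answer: $- \frac{2659}{323700} \approx -0.0082144$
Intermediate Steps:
$V = \frac{2659}{4980}$ ($V = - \frac{39885}{-74700} = \left(-39885\right) \left(- \frac{1}{74700}\right) = \frac{2659}{4980} \approx 0.53394$)
$\frac{V}{q{\left(103 \right)}} = \frac{2659}{4980 \left(38 - 103\right)} = \frac{2659}{4980 \left(-65\right)} = \frac{2659}{4980} \left(- \frac{1}{65}\right) = - \frac{2659}{323700}$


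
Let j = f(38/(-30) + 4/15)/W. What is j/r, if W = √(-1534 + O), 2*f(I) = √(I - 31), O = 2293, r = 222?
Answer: I*√1518/84249 ≈ 0.00046246*I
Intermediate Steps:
f(I) = √(-31 + I)/2 (f(I) = √(I - 31)/2 = √(-31 + I)/2)
W = √759 (W = √(-1534 + 2293) = √759 ≈ 27.550)
j = 2*I*√1518/759 (j = (√(-31 + (38/(-30) + 4/15))/2)/(√759) = (√(-31 + (38*(-1/30) + 4*(1/15)))/2)*(√759/759) = (√(-31 + (-19/15 + 4/15))/2)*(√759/759) = (√(-31 - 1)/2)*(√759/759) = (√(-32)/2)*(√759/759) = ((4*I*√2)/2)*(√759/759) = (2*I*√2)*(√759/759) = 2*I*√1518/759 ≈ 0.10267*I)
j/r = (2*I*√1518/759)/222 = (2*I*√1518/759)*(1/222) = I*√1518/84249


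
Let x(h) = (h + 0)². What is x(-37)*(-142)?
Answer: -194398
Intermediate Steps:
x(h) = h²
x(-37)*(-142) = (-37)²*(-142) = 1369*(-142) = -194398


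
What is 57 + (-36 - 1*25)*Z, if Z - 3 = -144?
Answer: 8658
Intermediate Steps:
Z = -141 (Z = 3 - 144 = -141)
57 + (-36 - 1*25)*Z = 57 + (-36 - 1*25)*(-141) = 57 + (-36 - 25)*(-141) = 57 - 61*(-141) = 57 + 8601 = 8658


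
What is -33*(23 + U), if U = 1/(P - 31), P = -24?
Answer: -3792/5 ≈ -758.40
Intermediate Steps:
U = -1/55 (U = 1/(-24 - 31) = 1/(-55) = -1/55 ≈ -0.018182)
-33*(23 + U) = -33*(23 - 1/55) = -33*1264/55 = -3792/5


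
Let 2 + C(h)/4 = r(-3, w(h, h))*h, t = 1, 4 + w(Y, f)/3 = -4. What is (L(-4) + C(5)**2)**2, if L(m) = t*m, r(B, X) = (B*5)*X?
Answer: 2675461142019600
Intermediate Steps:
w(Y, f) = -24 (w(Y, f) = -12 + 3*(-4) = -12 - 12 = -24)
r(B, X) = 5*B*X (r(B, X) = (5*B)*X = 5*B*X)
L(m) = m (L(m) = 1*m = m)
C(h) = -8 + 1440*h (C(h) = -8 + 4*((5*(-3)*(-24))*h) = -8 + 4*(360*h) = -8 + 1440*h)
(L(-4) + C(5)**2)**2 = (-4 + (-8 + 1440*5)**2)**2 = (-4 + (-8 + 7200)**2)**2 = (-4 + 7192**2)**2 = (-4 + 51724864)**2 = 51724860**2 = 2675461142019600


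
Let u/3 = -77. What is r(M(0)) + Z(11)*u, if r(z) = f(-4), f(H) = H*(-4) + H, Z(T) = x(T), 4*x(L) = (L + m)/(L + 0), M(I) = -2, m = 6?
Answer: -309/4 ≈ -77.250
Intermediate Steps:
u = -231 (u = 3*(-77) = -231)
x(L) = (6 + L)/(4*L) (x(L) = ((L + 6)/(L + 0))/4 = ((6 + L)/L)/4 = (6 + L)/(4*L))
Z(T) = (6 + T)/(4*T)
f(H) = -3*H (f(H) = -4*H + H = -3*H)
r(z) = 12 (r(z) = -3*(-4) = 12)
r(M(0)) + Z(11)*u = 12 + ((¼)*(6 + 11)/11)*(-231) = 12 + ((¼)*(1/11)*17)*(-231) = 12 + (17/44)*(-231) = 12 - 357/4 = -309/4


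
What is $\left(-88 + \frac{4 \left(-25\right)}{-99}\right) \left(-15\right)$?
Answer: $\frac{43060}{33} \approx 1304.8$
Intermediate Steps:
$\left(-88 + \frac{4 \left(-25\right)}{-99}\right) \left(-15\right) = \left(-88 - - \frac{100}{99}\right) \left(-15\right) = \left(-88 + \frac{100}{99}\right) \left(-15\right) = \left(- \frac{8612}{99}\right) \left(-15\right) = \frac{43060}{33}$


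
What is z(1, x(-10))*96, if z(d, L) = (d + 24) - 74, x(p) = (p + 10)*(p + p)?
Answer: -4704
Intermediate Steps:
x(p) = 2*p*(10 + p) (x(p) = (10 + p)*(2*p) = 2*p*(10 + p))
z(d, L) = -50 + d (z(d, L) = (24 + d) - 74 = -50 + d)
z(1, x(-10))*96 = (-50 + 1)*96 = -49*96 = -4704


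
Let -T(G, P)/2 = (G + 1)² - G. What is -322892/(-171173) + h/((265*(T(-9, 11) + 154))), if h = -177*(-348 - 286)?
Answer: 9946611377/181443380 ≈ 54.819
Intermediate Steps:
T(G, P) = -2*(1 + G)² + 2*G (T(G, P) = -2*((G + 1)² - G) = -2*((1 + G)² - G) = -2*(1 + G)² + 2*G)
h = 112218 (h = -177*(-634) = 112218)
-322892/(-171173) + h/((265*(T(-9, 11) + 154))) = -322892/(-171173) + 112218/((265*((-2*(1 - 9)² + 2*(-9)) + 154))) = -322892*(-1/171173) + 112218/((265*((-2*(-8)² - 18) + 154))) = 322892/171173 + 112218/((265*((-2*64 - 18) + 154))) = 322892/171173 + 112218/((265*((-128 - 18) + 154))) = 322892/171173 + 112218/((265*(-146 + 154))) = 322892/171173 + 112218/((265*8)) = 322892/171173 + 112218/2120 = 322892/171173 + 112218*(1/2120) = 322892/171173 + 56109/1060 = 9946611377/181443380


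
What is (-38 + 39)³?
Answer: 1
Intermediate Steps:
(-38 + 39)³ = 1³ = 1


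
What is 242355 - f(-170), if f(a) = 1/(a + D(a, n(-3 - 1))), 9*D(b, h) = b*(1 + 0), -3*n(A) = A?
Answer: 412003509/1700 ≈ 2.4236e+5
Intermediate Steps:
n(A) = -A/3
D(b, h) = b/9 (D(b, h) = (b*(1 + 0))/9 = (b*1)/9 = b/9)
f(a) = 9/(10*a) (f(a) = 1/(a + a/9) = 1/(10*a/9) = 9/(10*a))
242355 - f(-170) = 242355 - 9/(10*(-170)) = 242355 - 9*(-1)/(10*170) = 242355 - 1*(-9/1700) = 242355 + 9/1700 = 412003509/1700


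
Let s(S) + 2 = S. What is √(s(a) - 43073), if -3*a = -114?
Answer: I*√43037 ≈ 207.45*I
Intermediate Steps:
a = 38 (a = -⅓*(-114) = 38)
s(S) = -2 + S
√(s(a) - 43073) = √((-2 + 38) - 43073) = √(36 - 43073) = √(-43037) = I*√43037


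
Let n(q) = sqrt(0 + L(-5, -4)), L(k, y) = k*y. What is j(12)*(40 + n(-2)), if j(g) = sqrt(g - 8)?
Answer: 80 + 4*sqrt(5) ≈ 88.944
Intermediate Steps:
n(q) = 2*sqrt(5) (n(q) = sqrt(0 - 5*(-4)) = sqrt(0 + 20) = sqrt(20) = 2*sqrt(5))
j(g) = sqrt(-8 + g)
j(12)*(40 + n(-2)) = sqrt(-8 + 12)*(40 + 2*sqrt(5)) = sqrt(4)*(40 + 2*sqrt(5)) = 2*(40 + 2*sqrt(5)) = 80 + 4*sqrt(5)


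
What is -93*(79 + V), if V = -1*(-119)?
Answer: -18414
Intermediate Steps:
V = 119
-93*(79 + V) = -93*(79 + 119) = -93*198 = -18414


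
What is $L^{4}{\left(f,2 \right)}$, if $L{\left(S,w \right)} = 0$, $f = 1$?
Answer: $0$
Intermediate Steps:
$L^{4}{\left(f,2 \right)} = 0^{4} = 0$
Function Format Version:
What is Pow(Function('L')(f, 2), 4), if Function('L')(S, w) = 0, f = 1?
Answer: 0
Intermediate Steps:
Pow(Function('L')(f, 2), 4) = Pow(0, 4) = 0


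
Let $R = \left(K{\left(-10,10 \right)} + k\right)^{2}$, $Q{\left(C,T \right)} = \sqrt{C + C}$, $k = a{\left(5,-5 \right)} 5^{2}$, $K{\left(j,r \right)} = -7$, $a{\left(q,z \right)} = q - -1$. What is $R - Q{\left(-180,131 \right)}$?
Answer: $20449 - 6 i \sqrt{10} \approx 20449.0 - 18.974 i$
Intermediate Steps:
$a{\left(q,z \right)} = 1 + q$ ($a{\left(q,z \right)} = q + 1 = 1 + q$)
$k = 150$ ($k = \left(1 + 5\right) 5^{2} = 6 \cdot 25 = 150$)
$Q{\left(C,T \right)} = \sqrt{2} \sqrt{C}$ ($Q{\left(C,T \right)} = \sqrt{2 C} = \sqrt{2} \sqrt{C}$)
$R = 20449$ ($R = \left(-7 + 150\right)^{2} = 143^{2} = 20449$)
$R - Q{\left(-180,131 \right)} = 20449 - \sqrt{2} \sqrt{-180} = 20449 - \sqrt{2} \cdot 6 i \sqrt{5} = 20449 - 6 i \sqrt{10}$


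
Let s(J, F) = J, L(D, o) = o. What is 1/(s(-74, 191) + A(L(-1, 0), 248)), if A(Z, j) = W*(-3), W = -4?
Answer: -1/62 ≈ -0.016129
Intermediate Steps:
A(Z, j) = 12 (A(Z, j) = -4*(-3) = 12)
1/(s(-74, 191) + A(L(-1, 0), 248)) = 1/(-74 + 12) = 1/(-62) = -1/62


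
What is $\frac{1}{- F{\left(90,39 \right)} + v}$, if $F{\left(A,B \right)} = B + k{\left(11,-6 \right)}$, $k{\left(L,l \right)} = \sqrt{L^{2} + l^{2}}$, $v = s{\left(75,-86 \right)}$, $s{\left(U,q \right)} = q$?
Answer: $- \frac{125}{15468} + \frac{\sqrt{157}}{15468} \approx -0.0072711$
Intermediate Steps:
$v = -86$
$F{\left(A,B \right)} = B + \sqrt{157}$ ($F{\left(A,B \right)} = B + \sqrt{11^{2} + \left(-6\right)^{2}} = B + \sqrt{121 + 36} = B + \sqrt{157}$)
$\frac{1}{- F{\left(90,39 \right)} + v} = \frac{1}{- (39 + \sqrt{157}) - 86} = \frac{1}{\left(-39 - \sqrt{157}\right) - 86} = \frac{1}{-125 - \sqrt{157}}$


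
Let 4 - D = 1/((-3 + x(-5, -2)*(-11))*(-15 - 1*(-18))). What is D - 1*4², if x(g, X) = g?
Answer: -1873/156 ≈ -12.006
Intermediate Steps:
D = 623/156 (D = 4 - 1/((-3 - 5*(-11))*(-15 - 1*(-18))) = 4 - 1/((-3 + 55)*(-15 + 18)) = 4 - 1/(52*3) = 4 - 1/156 = 623/156 ≈ 3.9936)
D - 1*4² = 623/156 - 1*4² = 623/156 - 1*16 = 623/156 - 16 = -1873/156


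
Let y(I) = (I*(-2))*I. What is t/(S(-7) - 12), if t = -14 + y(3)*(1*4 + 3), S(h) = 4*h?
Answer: 7/2 ≈ 3.5000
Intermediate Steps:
y(I) = -2*I**2 (y(I) = (-2*I)*I = -2*I**2)
t = -140 (t = -14 + (-2*3**2)*(1*4 + 3) = -14 + (-2*9)*(4 + 3) = -14 - 18*7 = -14 - 126 = -140)
t/(S(-7) - 12) = -140/(4*(-7) - 12) = -140/(-28 - 12) = -140/(-40) = -140*(-1/40) = 7/2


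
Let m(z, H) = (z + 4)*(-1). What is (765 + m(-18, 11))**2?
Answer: 606841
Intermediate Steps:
m(z, H) = -4 - z (m(z, H) = (4 + z)*(-1) = -4 - z)
(765 + m(-18, 11))**2 = (765 + (-4 - 1*(-18)))**2 = (765 + (-4 + 18))**2 = (765 + 14)**2 = 779**2 = 606841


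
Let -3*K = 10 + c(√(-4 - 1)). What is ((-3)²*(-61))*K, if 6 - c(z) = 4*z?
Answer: 2928 - 732*I*√5 ≈ 2928.0 - 1636.8*I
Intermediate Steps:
c(z) = 6 - 4*z
K = -16/3 + 4*I*√5/3 (K = -(10 + (6 - 4*√(-4 - 1)))/3 = -(10 + (6 - 4*I*√5))/3 = -(16 - 4*I*√5)/3 = -16/3 + 4*I*√5/3 ≈ -5.3333 + 2.9814*I)
((-3)²*(-61))*K = ((-3)²*(-61))*(-16/3 + 4*I*√5/3) = (9*(-61))*(-16/3 + 4*I*√5/3) = -549*(-16/3 + 4*I*√5/3) = 2928 - 732*I*√5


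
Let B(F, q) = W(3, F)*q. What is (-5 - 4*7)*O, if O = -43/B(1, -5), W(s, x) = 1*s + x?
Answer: -1419/20 ≈ -70.950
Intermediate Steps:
W(s, x) = s + x
B(F, q) = q*(3 + F) (B(F, q) = (3 + F)*q = q*(3 + F))
O = 43/20 (O = -43*(-1/(5*(3 + 1))) = -43/((-5*4)) = -43/(-20) = -43*(-1/20) = 43/20 ≈ 2.1500)
(-5 - 4*7)*O = (-5 - 4*7)*(43/20) = (-5 - 28)*(43/20) = -33*43/20 = -1419/20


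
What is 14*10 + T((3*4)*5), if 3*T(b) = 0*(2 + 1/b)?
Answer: 140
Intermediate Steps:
T(b) = 0 (T(b) = (0*(2 + 1/b))/3 = (⅓)*0 = 0)
14*10 + T((3*4)*5) = 14*10 + 0 = 140 + 0 = 140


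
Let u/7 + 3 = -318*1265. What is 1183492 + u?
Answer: -1632419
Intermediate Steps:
u = -2815911 (u = -21 + 7*(-318*1265) = -21 + 7*(-402270) = -21 - 2815890 = -2815911)
1183492 + u = 1183492 - 2815911 = -1632419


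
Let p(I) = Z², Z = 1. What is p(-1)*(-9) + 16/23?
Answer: -191/23 ≈ -8.3044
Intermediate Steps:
p(I) = 1 (p(I) = 1² = 1)
p(-1)*(-9) + 16/23 = 1*(-9) + 16/23 = -9 + 16*(1/23) = -9 + 16/23 = -191/23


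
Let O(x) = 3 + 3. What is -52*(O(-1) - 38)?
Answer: 1664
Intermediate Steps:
O(x) = 6
-52*(O(-1) - 38) = -52*(6 - 38) = -52*(-32) = 1664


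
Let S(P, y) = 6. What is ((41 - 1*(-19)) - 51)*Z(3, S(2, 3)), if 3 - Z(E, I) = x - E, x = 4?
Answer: 18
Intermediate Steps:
Z(E, I) = -1 + E (Z(E, I) = 3 - (4 - E) = 3 + (-4 + E) = -1 + E)
((41 - 1*(-19)) - 51)*Z(3, S(2, 3)) = ((41 - 1*(-19)) - 51)*(-1 + 3) = ((41 + 19) - 51)*2 = (60 - 51)*2 = 9*2 = 18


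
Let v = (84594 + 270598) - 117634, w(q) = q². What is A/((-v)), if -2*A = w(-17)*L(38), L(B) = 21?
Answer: 7/548 ≈ 0.012774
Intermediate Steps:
v = 237558 (v = 355192 - 117634 = 237558)
A = -6069/2 (A = -(-17)²*21/2 = -289*21/2 = -½*6069 = -6069/2 ≈ -3034.5)
A/((-v)) = -6069/(2*((-1*237558))) = -6069/2/(-237558) = -6069/2*(-1/237558) = 7/548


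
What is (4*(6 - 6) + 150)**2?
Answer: 22500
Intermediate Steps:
(4*(6 - 6) + 150)**2 = (4*0 + 150)**2 = (0 + 150)**2 = 150**2 = 22500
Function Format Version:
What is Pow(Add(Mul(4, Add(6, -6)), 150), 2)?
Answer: 22500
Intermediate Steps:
Pow(Add(Mul(4, Add(6, -6)), 150), 2) = Pow(Add(Mul(4, 0), 150), 2) = Pow(Add(0, 150), 2) = Pow(150, 2) = 22500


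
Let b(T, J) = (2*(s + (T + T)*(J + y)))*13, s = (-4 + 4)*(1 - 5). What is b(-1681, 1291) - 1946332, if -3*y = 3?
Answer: -114707812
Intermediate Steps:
y = -1 (y = -1/3*3 = -1)
s = 0 (s = 0*(-4) = 0)
b(T, J) = 52*T*(-1 + J) (b(T, J) = (2*(0 + (T + T)*(J - 1)))*13 = (2*(0 + (2*T)*(-1 + J)))*13 = (2*(0 + 2*T*(-1 + J)))*13 = (2*(2*T*(-1 + J)))*13 = (4*T*(-1 + J))*13 = 52*T*(-1 + J))
b(-1681, 1291) - 1946332 = 52*(-1681)*(-1 + 1291) - 1946332 = 52*(-1681)*1290 - 1946332 = -112761480 - 1946332 = -114707812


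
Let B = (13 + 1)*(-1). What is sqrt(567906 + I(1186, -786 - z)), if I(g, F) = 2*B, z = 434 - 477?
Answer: sqrt(567878) ≈ 753.58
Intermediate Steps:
z = -43
B = -14 (B = 14*(-1) = -14)
I(g, F) = -28 (I(g, F) = 2*(-14) = -28)
sqrt(567906 + I(1186, -786 - z)) = sqrt(567906 - 28) = sqrt(567878)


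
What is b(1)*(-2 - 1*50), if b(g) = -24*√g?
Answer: 1248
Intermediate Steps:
b(1)*(-2 - 1*50) = (-24*√1)*(-2 - 1*50) = (-24*1)*(-2 - 50) = -24*(-52) = 1248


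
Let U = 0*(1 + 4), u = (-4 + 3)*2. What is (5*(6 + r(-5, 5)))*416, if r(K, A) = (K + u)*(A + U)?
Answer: -60320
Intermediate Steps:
u = -2 (u = -1*2 = -2)
U = 0 (U = 0*5 = 0)
r(K, A) = A*(-2 + K) (r(K, A) = (K - 2)*(A + 0) = (-2 + K)*A = A*(-2 + K))
(5*(6 + r(-5, 5)))*416 = (5*(6 + 5*(-2 - 5)))*416 = (5*(6 + 5*(-7)))*416 = (5*(6 - 35))*416 = (5*(-29))*416 = -145*416 = -60320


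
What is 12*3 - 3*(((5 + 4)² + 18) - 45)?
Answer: -126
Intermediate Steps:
12*3 - 3*(((5 + 4)² + 18) - 45) = 36 - 3*((9² + 18) - 45) = 36 - 3*((81 + 18) - 45) = 36 - 3*(99 - 45) = 36 - 3*54 = 36 - 162 = -126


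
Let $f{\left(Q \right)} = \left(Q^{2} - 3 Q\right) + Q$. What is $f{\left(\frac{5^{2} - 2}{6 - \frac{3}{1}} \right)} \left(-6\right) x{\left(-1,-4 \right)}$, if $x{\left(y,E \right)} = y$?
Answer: $\frac{782}{3} \approx 260.67$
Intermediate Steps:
$f{\left(Q \right)} = Q^{2} - 2 Q$
$f{\left(\frac{5^{2} - 2}{6 - \frac{3}{1}} \right)} \left(-6\right) x{\left(-1,-4 \right)} = \frac{5^{2} - 2}{6 - \frac{3}{1}} \left(-2 + \frac{5^{2} - 2}{6 - \frac{3}{1}}\right) \left(-6\right) \left(-1\right) = \frac{25 - 2}{6 - 3} \left(-2 + \frac{25 - 2}{6 - 3}\right) \left(-6\right) \left(-1\right) = \frac{23}{6 - 3} \left(-2 + \frac{23}{6 - 3}\right) \left(-6\right) \left(-1\right) = \frac{23}{3} \left(-2 + \frac{23}{3}\right) \left(-6\right) \left(-1\right) = 23 \cdot \frac{1}{3} \left(-2 + 23 \cdot \frac{1}{3}\right) \left(-6\right) \left(-1\right) = \frac{23 \left(-2 + \frac{23}{3}\right)}{3} \left(-6\right) \left(-1\right) = \frac{23}{3} \cdot \frac{17}{3} \left(-6\right) \left(-1\right) = \frac{391}{9} \left(-6\right) \left(-1\right) = \left(- \frac{782}{3}\right) \left(-1\right) = \frac{782}{3}$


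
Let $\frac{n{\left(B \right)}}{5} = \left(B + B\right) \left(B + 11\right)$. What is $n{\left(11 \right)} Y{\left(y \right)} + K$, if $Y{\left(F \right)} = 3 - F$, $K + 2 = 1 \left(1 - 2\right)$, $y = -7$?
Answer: $24197$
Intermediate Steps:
$K = -3$ ($K = -2 + 1 \left(1 - 2\right) = -2 + 1 \left(-1\right) = -2 - 1 = -3$)
$n{\left(B \right)} = 10 B \left(11 + B\right)$ ($n{\left(B \right)} = 5 \left(B + B\right) \left(B + 11\right) = 5 \cdot 2 B \left(11 + B\right) = 10 B \left(11 + B\right)$)
$n{\left(11 \right)} Y{\left(y \right)} + K = 10 \cdot 11 \left(11 + 11\right) \left(3 - -7\right) - 3 = 10 \cdot 11 \cdot 22 \left(3 + 7\right) - 3 = 2420 \cdot 10 - 3 = 24200 - 3 = 24197$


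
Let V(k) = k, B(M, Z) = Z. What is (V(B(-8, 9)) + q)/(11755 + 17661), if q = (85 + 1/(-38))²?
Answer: 10439437/42476704 ≈ 0.24577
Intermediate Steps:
q = 10426441/1444 (q = (85 - 1/38)² = (3229/38)² = 10426441/1444 ≈ 7220.5)
(V(B(-8, 9)) + q)/(11755 + 17661) = (9 + 10426441/1444)/(11755 + 17661) = (10439437/1444)/29416 = (10439437/1444)*(1/29416) = 10439437/42476704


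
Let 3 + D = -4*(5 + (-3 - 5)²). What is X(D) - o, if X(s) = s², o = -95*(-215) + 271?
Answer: 57145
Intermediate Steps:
D = -279 (D = -3 - 4*(5 + (-3 - 5)²) = -3 - 4*(5 + (-8)²) = -3 - 4*(5 + 64) = -3 - 4*69 = -3 - 276 = -279)
o = 20696 (o = 20425 + 271 = 20696)
X(D) - o = (-279)² - 1*20696 = 77841 - 20696 = 57145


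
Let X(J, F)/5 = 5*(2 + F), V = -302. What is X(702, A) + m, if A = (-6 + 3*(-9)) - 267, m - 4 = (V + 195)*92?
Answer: -17290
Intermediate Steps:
m = -9840 (m = 4 + (-302 + 195)*92 = 4 - 107*92 = 4 - 9844 = -9840)
A = -300 (A = (-6 - 27) - 267 = -33 - 267 = -300)
X(J, F) = 50 + 25*F (X(J, F) = 5*(5*(2 + F)) = 5*(10 + 5*F) = 50 + 25*F)
X(702, A) + m = (50 + 25*(-300)) - 9840 = (50 - 7500) - 9840 = -7450 - 9840 = -17290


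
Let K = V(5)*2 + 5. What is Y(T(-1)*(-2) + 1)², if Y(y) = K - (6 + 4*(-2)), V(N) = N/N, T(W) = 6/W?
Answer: 81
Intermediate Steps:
V(N) = 1
K = 7 (K = 1*2 + 5 = 2 + 5 = 7)
Y(y) = 9 (Y(y) = 7 - (6 + 4*(-2)) = 7 - (6 - 8) = 7 - 1*(-2) = 7 + 2 = 9)
Y(T(-1)*(-2) + 1)² = 9² = 81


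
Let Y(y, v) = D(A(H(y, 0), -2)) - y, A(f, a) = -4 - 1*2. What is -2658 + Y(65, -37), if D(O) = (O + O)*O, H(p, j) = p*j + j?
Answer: -2651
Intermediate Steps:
H(p, j) = j + j*p (H(p, j) = j*p + j = j + j*p)
A(f, a) = -6 (A(f, a) = -4 - 2 = -6)
D(O) = 2*O**2 (D(O) = (2*O)*O = 2*O**2)
Y(y, v) = 72 - y (Y(y, v) = 2*(-6)**2 - y = 2*36 - y = 72 - y)
-2658 + Y(65, -37) = -2658 + (72 - 1*65) = -2658 + (72 - 65) = -2658 + 7 = -2651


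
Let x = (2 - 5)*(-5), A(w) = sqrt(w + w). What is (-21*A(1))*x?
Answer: -315*sqrt(2) ≈ -445.48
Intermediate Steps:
A(w) = sqrt(2)*sqrt(w) (A(w) = sqrt(2*w) = sqrt(2)*sqrt(w))
x = 15 (x = -3*(-5) = 15)
(-21*A(1))*x = -21*sqrt(2)*sqrt(1)*15 = -21*sqrt(2)*15 = -315*sqrt(2)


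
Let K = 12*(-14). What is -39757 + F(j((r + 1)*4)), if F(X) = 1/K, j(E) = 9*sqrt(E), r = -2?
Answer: -6679177/168 ≈ -39757.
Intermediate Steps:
K = -168
F(X) = -1/168 (F(X) = 1/(-168) = -1/168)
-39757 + F(j((r + 1)*4)) = -39757 - 1/168 = -6679177/168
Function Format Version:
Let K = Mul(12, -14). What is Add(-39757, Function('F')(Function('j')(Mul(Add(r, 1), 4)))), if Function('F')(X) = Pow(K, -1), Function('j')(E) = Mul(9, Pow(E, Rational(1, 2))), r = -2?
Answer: Rational(-6679177, 168) ≈ -39757.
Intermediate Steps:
K = -168
Function('F')(X) = Rational(-1, 168) (Function('F')(X) = Pow(-168, -1) = Rational(-1, 168))
Add(-39757, Function('F')(Function('j')(Mul(Add(r, 1), 4)))) = Add(-39757, Rational(-1, 168)) = Rational(-6679177, 168)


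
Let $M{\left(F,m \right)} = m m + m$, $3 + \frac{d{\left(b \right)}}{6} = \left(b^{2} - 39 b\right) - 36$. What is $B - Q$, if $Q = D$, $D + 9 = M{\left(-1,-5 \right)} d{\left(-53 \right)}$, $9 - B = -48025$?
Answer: $-532397$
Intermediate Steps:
$B = 48034$ ($B = 9 - -48025 = 9 + 48025 = 48034$)
$d{\left(b \right)} = -234 - 234 b + 6 b^{2}$ ($d{\left(b \right)} = -18 + 6 \left(\left(b^{2} - 39 b\right) - 36\right) = -18 + 6 \left(-36 + b^{2} - 39 b\right) = -18 - \left(216 - 6 b^{2} + 234 b\right) = -234 - 234 b + 6 b^{2}$)
$M{\left(F,m \right)} = m + m^{2}$ ($M{\left(F,m \right)} = m^{2} + m = m + m^{2}$)
$D = 580431$ ($D = -9 + - 5 \left(1 - 5\right) \left(-234 - -12402 + 6 \left(-53\right)^{2}\right) = -9 + \left(-5\right) \left(-4\right) \left(-234 + 12402 + 6 \cdot 2809\right) = -9 + 20 \left(-234 + 12402 + 16854\right) = -9 + 20 \cdot 29022 = -9 + 580440 = 580431$)
$Q = 580431$
$B - Q = 48034 - 580431 = -532397$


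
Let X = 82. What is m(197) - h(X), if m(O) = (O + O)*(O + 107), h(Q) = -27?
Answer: 119803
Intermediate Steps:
m(O) = 2*O*(107 + O) (m(O) = (2*O)*(107 + O) = 2*O*(107 + O))
m(197) - h(X) = 2*197*(107 + 197) - 1*(-27) = 2*197*304 + 27 = 119776 + 27 = 119803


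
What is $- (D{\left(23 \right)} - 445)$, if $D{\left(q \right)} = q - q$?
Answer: $445$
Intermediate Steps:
$D{\left(q \right)} = 0$
$- (D{\left(23 \right)} - 445) = - (0 - 445) = \left(-1\right) \left(-445\right) = 445$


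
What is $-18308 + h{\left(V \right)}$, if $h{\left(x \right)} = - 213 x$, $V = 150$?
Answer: $-50258$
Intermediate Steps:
$-18308 + h{\left(V \right)} = -18308 - 31950 = -50258$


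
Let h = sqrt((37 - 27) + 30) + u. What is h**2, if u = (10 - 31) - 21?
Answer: 1804 - 168*sqrt(10) ≈ 1272.7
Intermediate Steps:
u = -42 (u = -21 - 21 = -42)
h = -42 + 2*sqrt(10) (h = sqrt((37 - 27) + 30) - 42 = sqrt(10 + 30) - 42 = sqrt(40) - 42 = 2*sqrt(10) - 42 = -42 + 2*sqrt(10) ≈ -35.675)
h**2 = (-42 + 2*sqrt(10))**2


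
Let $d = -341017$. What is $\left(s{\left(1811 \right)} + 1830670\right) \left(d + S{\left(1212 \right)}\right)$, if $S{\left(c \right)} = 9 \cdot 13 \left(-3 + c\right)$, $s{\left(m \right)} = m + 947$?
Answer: $-365886225392$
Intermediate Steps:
$s{\left(m \right)} = 947 + m$
$S{\left(c \right)} = -351 + 117 c$ ($S{\left(c \right)} = 117 \left(-3 + c\right) = -351 + 117 c$)
$\left(s{\left(1811 \right)} + 1830670\right) \left(d + S{\left(1212 \right)}\right) = \left(\left(947 + 1811\right) + 1830670\right) \left(-341017 + \left(-351 + 117 \cdot 1212\right)\right) = \left(2758 + 1830670\right) \left(-341017 + \left(-351 + 141804\right)\right) = 1833428 \left(-341017 + 141453\right) = 1833428 \left(-199564\right) = -365886225392$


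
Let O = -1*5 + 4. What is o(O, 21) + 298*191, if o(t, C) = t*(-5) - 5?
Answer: 56918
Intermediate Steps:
O = -1 (O = -5 + 4 = -1)
o(t, C) = -5 - 5*t (o(t, C) = -5*t - 5 = -5 - 5*t)
o(O, 21) + 298*191 = (-5 - 5*(-1)) + 298*191 = (-5 + 5) + 56918 = 0 + 56918 = 56918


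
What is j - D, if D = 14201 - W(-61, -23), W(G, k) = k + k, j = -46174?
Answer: -60421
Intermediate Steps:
W(G, k) = 2*k
D = 14247 (D = 14201 - 2*(-23) = 14201 - 1*(-46) = 14201 + 46 = 14247)
j - D = -46174 - 1*14247 = -46174 - 14247 = -60421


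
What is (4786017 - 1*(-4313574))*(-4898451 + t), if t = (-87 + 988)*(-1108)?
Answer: -53658095125569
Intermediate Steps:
t = -998308 (t = 901*(-1108) = -998308)
(4786017 - 1*(-4313574))*(-4898451 + t) = (4786017 - 1*(-4313574))*(-4898451 - 998308) = (4786017 + 4313574)*(-5896759) = 9099591*(-5896759) = -53658095125569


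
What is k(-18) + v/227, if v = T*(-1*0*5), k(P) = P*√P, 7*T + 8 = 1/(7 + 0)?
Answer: -54*I*√2 ≈ -76.368*I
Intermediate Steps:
T = -55/49 (T = -8/7 + 1/(7*(7 + 0)) = -8/7 + (⅐)/7 = -8/7 + (⅐)*(⅐) = -8/7 + 1/49 = -55/49 ≈ -1.1224)
k(P) = P^(3/2)
v = 0 (v = -55*(-1*0)*5/49 = -0*5 = -55/49*0 = 0)
k(-18) + v/227 = (-18)^(3/2) + 0/227 = -54*I*√2 + 0*(1/227) = -54*I*√2 + 0 = -54*I*√2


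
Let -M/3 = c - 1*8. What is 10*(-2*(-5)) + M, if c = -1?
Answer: 127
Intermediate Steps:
M = 27 (M = -3*(-1 - 1*8) = -3*(-1 - 8) = -3*(-9) = 27)
10*(-2*(-5)) + M = 10*(-2*(-5)) + 27 = 10*10 + 27 = 100 + 27 = 127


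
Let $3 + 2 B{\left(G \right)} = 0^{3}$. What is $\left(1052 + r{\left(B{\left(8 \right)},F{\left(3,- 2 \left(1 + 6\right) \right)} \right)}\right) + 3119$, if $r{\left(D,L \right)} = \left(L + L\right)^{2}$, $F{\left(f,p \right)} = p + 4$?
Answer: $4571$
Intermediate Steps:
$B{\left(G \right)} = - \frac{3}{2}$ ($B{\left(G \right)} = - \frac{3}{2} + \frac{0^{3}}{2} = - \frac{3}{2} + \frac{1}{2} \cdot 0 = - \frac{3}{2} + 0 = - \frac{3}{2}$)
$F{\left(f,p \right)} = 4 + p$
$r{\left(D,L \right)} = 4 L^{2}$ ($r{\left(D,L \right)} = \left(2 L\right)^{2} = 4 L^{2}$)
$\left(1052 + r{\left(B{\left(8 \right)},F{\left(3,- 2 \left(1 + 6\right) \right)} \right)}\right) + 3119 = \left(1052 + 4 \left(4 - 2 \left(1 + 6\right)\right)^{2}\right) + 3119 = \left(1052 + 4 \left(4 - 14\right)^{2}\right) + 3119 = \left(1052 + 4 \left(-10\right)^{2}\right) + 3119 = \left(1052 + 4 \cdot 100\right) + 3119 = \left(1052 + 400\right) + 3119 = 1452 + 3119 = 4571$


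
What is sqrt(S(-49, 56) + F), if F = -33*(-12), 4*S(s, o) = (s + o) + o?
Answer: 3*sqrt(183)/2 ≈ 20.292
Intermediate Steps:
S(s, o) = o/2 + s/4 (S(s, o) = ((s + o) + o)/4 = ((o + s) + o)/4 = (s + 2*o)/4 = o/2 + s/4)
F = 396
sqrt(S(-49, 56) + F) = sqrt(((1/2)*56 + (1/4)*(-49)) + 396) = sqrt((28 - 49/4) + 396) = sqrt(63/4 + 396) = sqrt(1647/4) = 3*sqrt(183)/2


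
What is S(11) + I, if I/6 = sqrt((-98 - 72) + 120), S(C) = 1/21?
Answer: 1/21 + 30*I*sqrt(2) ≈ 0.047619 + 42.426*I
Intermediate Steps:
S(C) = 1/21
I = 30*I*sqrt(2) (I = 6*sqrt((-98 - 72) + 120) = 6*sqrt(-170 + 120) = 6*sqrt(-50) = 6*(5*I*sqrt(2)) = 30*I*sqrt(2) ≈ 42.426*I)
S(11) + I = 1/21 + 30*I*sqrt(2)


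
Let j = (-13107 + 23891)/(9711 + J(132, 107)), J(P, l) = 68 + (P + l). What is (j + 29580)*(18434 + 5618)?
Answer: 3563823611824/5009 ≈ 7.1148e+8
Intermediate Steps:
J(P, l) = 68 + P + l
j = 5392/5009 (j = (-13107 + 23891)/(9711 + (68 + 132 + 107)) = 10784/(9711 + 307) = 10784/10018 = 10784*(1/10018) = 5392/5009 ≈ 1.0765)
(j + 29580)*(18434 + 5618) = (5392/5009 + 29580)*(18434 + 5618) = (148171612/5009)*24052 = 3563823611824/5009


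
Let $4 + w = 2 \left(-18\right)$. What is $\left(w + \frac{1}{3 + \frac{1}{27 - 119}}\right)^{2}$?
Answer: $\frac{118984464}{75625} \approx 1573.3$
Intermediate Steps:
$w = -40$ ($w = -4 + 2 \left(-18\right) = -4 - 36 = -40$)
$\left(w + \frac{1}{3 + \frac{1}{27 - 119}}\right)^{2} = \left(-40 + \frac{1}{3 + \frac{1}{27 - 119}}\right)^{2} = \left(-40 + \frac{1}{3 + \frac{1}{-92}}\right)^{2} = \left(-40 + \frac{1}{3 - \frac{1}{92}}\right)^{2} = \left(-40 + \frac{1}{\frac{275}{92}}\right)^{2} = \left(-40 + \frac{92}{275}\right)^{2} = \left(- \frac{10908}{275}\right)^{2} = \frac{118984464}{75625}$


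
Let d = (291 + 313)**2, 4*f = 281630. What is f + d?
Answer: 870447/2 ≈ 4.3522e+5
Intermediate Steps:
f = 140815/2 (f = (1/4)*281630 = 140815/2 ≈ 70408.)
d = 364816 (d = 604**2 = 364816)
f + d = 140815/2 + 364816 = 870447/2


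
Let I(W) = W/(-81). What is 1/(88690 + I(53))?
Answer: 81/7183837 ≈ 1.1275e-5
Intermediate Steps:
I(W) = -W/81 (I(W) = W*(-1/81) = -W/81)
1/(88690 + I(53)) = 1/(88690 - 1/81*53) = 1/(88690 - 53/81) = 1/(7183837/81) = 81/7183837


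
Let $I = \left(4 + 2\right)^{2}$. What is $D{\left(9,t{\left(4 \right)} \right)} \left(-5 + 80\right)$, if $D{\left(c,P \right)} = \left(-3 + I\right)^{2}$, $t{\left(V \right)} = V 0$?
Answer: $81675$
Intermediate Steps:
$I = 36$ ($I = 6^{2} = 36$)
$t{\left(V \right)} = 0$
$D{\left(c,P \right)} = 1089$ ($D{\left(c,P \right)} = \left(-3 + 36\right)^{2} = 33^{2} = 1089$)
$D{\left(9,t{\left(4 \right)} \right)} \left(-5 + 80\right) = 1089 \left(-5 + 80\right) = 1089 \cdot 75 = 81675$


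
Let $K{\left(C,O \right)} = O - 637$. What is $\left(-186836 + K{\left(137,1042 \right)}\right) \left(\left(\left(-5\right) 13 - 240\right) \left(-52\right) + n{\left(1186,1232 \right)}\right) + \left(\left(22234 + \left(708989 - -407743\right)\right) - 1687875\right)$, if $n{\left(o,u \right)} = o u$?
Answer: $-275361373081$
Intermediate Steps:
$K{\left(C,O \right)} = -637 + O$ ($K{\left(C,O \right)} = O - 637 = -637 + O$)
$\left(-186836 + K{\left(137,1042 \right)}\right) \left(\left(\left(-5\right) 13 - 240\right) \left(-52\right) + n{\left(1186,1232 \right)}\right) + \left(\left(22234 + \left(708989 - -407743\right)\right) - 1687875\right) = \left(-186836 + \left(-637 + 1042\right)\right) \left(\left(\left(-5\right) 13 - 240\right) \left(-52\right) + 1186 \cdot 1232\right) + \left(\left(22234 + \left(708989 - -407743\right)\right) - 1687875\right) = \left(-186836 + 405\right) \left(\left(-65 - 240\right) \left(-52\right) + 1461152\right) + \left(\left(22234 + \left(708989 + 407743\right)\right) - 1687875\right) = - 186431 \left(\left(-305\right) \left(-52\right) + 1461152\right) + \left(\left(22234 + 1116732\right) - 1687875\right) = - 186431 \left(15860 + 1461152\right) + \left(1138966 - 1687875\right) = \left(-186431\right) 1477012 - 548909 = -275360824172 - 548909 = -275361373081$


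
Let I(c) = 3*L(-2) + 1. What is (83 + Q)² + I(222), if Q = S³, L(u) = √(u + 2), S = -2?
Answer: 5626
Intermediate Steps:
L(u) = √(2 + u)
Q = -8 (Q = (-2)³ = -8)
I(c) = 1 (I(c) = 3*√(2 - 2) + 1 = 3*√0 + 1 = 3*0 + 1 = 0 + 1 = 1)
(83 + Q)² + I(222) = (83 - 8)² + 1 = 75² + 1 = 5625 + 1 = 5626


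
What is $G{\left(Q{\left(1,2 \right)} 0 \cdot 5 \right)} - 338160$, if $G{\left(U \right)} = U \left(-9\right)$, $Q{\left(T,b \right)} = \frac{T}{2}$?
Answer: $-338160$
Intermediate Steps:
$Q{\left(T,b \right)} = \frac{T}{2}$ ($Q{\left(T,b \right)} = T \frac{1}{2} = \frac{T}{2}$)
$G{\left(U \right)} = - 9 U$
$G{\left(Q{\left(1,2 \right)} 0 \cdot 5 \right)} - 338160 = - 9 \cdot \frac{1}{2} \cdot 1 \cdot 0 \cdot 5 - 338160 = - 9 \cdot \frac{1}{2} \cdot 0 \cdot 5 - 338160 = - 9 \cdot 0 \cdot 5 - 338160 = \left(-9\right) 0 - 338160 = 0 - 338160 = -338160$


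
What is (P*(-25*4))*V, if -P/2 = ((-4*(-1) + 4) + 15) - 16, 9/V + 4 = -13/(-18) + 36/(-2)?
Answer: -226800/383 ≈ -592.17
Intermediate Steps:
V = -162/383 (V = 9/(-4 + (-13/(-18) + 36/(-2))) = 9/(-4 + (-13*(-1/18) + 36*(-½))) = 9/(-4 + (13/18 - 18)) = 9/(-4 - 311/18) = 9/(-383/18) = 9*(-18/383) = -162/383 ≈ -0.42298)
P = -14 (P = -2*(((-4*(-1) + 4) + 15) - 16) = -2*(((4 + 4) + 15) - 16) = -2*((8 + 15) - 16) = -2*(23 - 16) = -2*7 = -14)
(P*(-25*4))*V = -(-350)*4*(-162/383) = -14*(-100)*(-162/383) = 1400*(-162/383) = -226800/383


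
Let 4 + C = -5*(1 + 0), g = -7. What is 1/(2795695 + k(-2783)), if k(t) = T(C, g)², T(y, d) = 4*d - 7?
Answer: 1/2796920 ≈ 3.5754e-7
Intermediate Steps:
C = -9 (C = -4 - 5*(1 + 0) = -4 - 5*1 = -4 - 5 = -9)
T(y, d) = -7 + 4*d
k(t) = 1225 (k(t) = (-7 + 4*(-7))² = (-7 - 28)² = (-35)² = 1225)
1/(2795695 + k(-2783)) = 1/(2795695 + 1225) = 1/2796920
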